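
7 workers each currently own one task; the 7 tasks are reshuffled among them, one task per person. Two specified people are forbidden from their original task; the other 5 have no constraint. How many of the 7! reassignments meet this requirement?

Inclusion-exclusion on the 2 forbidden self-matches:
Σ_{j=0}^{2} (-1)^j C(2,j)(7-j)!
= C(2,0)·7! - C(2,1)·6! + C(2,2)·5!
= 5040 - 1440 + 120
= 3720

3720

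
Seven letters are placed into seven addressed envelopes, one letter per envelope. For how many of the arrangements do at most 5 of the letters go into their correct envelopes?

5039

# with exactly i fixed is C(7,i)·!(7-i); sum over i=0..5:
  i=0: C(7,0)·!7 = 1·1854 = 1854
  i=1: C(7,1)·!6 = 7·265 = 1855
  i=2: C(7,2)·!5 = 21·44 = 924
  i=3: C(7,3)·!4 = 35·9 = 315
  i=4: C(7,4)·!3 = 35·2 = 70
  i=5: C(7,5)·!2 = 21·1 = 21
Total = 5039.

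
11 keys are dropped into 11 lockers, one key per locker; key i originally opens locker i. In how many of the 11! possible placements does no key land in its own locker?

14684570

By inclusion-exclusion, !11 = Σ (-1)^k · 11!/k! for k=0..11
= 11! - 11!/1! + 11!/2! - 11!/3! + 11!/4! - 11!/5! + 11!/6! - 11!/7! + 11!/8! - 11!/9! + 11!/10! - 11!/11!
= 39916800 - 39916800 + 19958400 - 6652800 + 1663200 - 332640 + 55440 - 7920 + 990 - 110 + 11 - 1
= 14684570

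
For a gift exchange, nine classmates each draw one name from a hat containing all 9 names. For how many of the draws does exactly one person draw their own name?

Pick the single fixed position: C(9,1) = 9 ways.
The remaining 8 must be deranged: !8 = 14833.
Total: 9 × 14833 = 133497.

133497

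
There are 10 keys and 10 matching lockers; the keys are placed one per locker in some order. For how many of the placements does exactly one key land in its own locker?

1334960

Pick the single fixed position: C(10,1) = 10 ways.
The other 9 form a derangement: !9 = 133496.
Total: 10 × 133496 = 1334960.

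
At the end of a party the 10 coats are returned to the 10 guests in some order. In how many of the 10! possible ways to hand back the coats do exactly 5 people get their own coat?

Choose which 5 of the 10 are fixed: C(10,5) = 252.
The other 5 form a derangement: !5 = 44.
Total: 252 × 44 = 11088.

11088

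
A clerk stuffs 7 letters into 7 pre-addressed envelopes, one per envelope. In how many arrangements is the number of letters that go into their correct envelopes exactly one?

Choose which one of the 7 is fixed: C(7,1) = 7.
The other 6 form a derangement: !6 = 265.
Total: 7 × 265 = 1855.

1855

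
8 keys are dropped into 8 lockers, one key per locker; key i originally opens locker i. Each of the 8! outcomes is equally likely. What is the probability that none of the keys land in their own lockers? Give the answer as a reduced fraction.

2119/5760

Favorable outcomes: !8 = 14833.
Total outcomes: 8! = 40320.
Probability = 14833/40320 = 2119/5760.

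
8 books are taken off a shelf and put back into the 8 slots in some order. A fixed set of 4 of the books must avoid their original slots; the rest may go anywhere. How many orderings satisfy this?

Inclusion-exclusion on the 4 forbidden self-matches:
Σ_{j=0}^{4} (-1)^j C(4,j)(8-j)!
= C(4,0)·8! - C(4,1)·7! + C(4,2)·6! - C(4,3)·5! + C(4,4)·4!
= 40320 - 20160 + 4320 - 480 + 24
= 24024

24024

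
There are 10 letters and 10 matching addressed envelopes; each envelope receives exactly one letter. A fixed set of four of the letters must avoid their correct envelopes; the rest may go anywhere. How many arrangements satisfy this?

Let A_j be the event that the j-th constrained one is fixed. By inclusion-exclusion over the 4 events:
Σ_{j=0}^{4} (-1)^j C(4,j)(10-j)!
= C(4,0)·10! - C(4,1)·9! + C(4,2)·8! - C(4,3)·7! + C(4,4)·6!
= 3628800 - 1451520 + 241920 - 20160 + 720
= 2399760

2399760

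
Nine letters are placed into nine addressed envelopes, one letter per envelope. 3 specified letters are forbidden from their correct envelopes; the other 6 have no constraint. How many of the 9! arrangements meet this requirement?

256320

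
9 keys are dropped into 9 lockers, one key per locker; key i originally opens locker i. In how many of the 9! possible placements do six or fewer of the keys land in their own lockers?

362843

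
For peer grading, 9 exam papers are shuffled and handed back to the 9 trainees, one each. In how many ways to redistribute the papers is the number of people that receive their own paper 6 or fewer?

362843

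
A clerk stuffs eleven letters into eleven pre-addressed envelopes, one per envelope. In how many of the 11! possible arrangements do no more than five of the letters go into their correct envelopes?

# with exactly i fixed is C(11,i)·!(11-i); sum over i=0..5:
  i=0: C(11,0)·!11 = 1·14684570 = 14684570
  i=1: C(11,1)·!10 = 11·1334961 = 14684571
  i=2: C(11,2)·!9 = 55·133496 = 7342280
  i=3: C(11,3)·!8 = 165·14833 = 2447445
  i=4: C(11,4)·!7 = 330·1854 = 611820
  i=5: C(11,5)·!6 = 462·265 = 122430
Total = 39893116.

39893116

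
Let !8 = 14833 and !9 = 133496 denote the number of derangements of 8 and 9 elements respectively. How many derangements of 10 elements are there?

!10 = (10-1)·(!9 + !8) = 9·(133496 + 14833) = 9·148329 = 1334961.

1334961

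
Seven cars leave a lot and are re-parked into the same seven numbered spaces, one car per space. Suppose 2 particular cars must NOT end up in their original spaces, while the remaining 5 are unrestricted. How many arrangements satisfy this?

Let A_j be the event that the j-th constrained one is fixed. By inclusion-exclusion over the 2 events:
Σ_{j=0}^{2} (-1)^j C(2,j)(7-j)!
= C(2,0)·7! - C(2,1)·6! + C(2,2)·5!
= 5040 - 1440 + 120
= 3720

3720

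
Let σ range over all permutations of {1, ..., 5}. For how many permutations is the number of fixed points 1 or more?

76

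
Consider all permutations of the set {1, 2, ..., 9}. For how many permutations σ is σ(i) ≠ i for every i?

133496

!9 is the nearest integer to 9!/e.
9! = 362880, and 362880/e ≈ 133496.09, so !9 = 133496.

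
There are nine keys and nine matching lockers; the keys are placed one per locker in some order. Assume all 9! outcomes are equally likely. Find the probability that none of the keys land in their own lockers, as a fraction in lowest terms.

Favorable outcomes: !9 = 133496.
Total outcomes: 9! = 362880.
Probability = 133496/362880 = 16687/45360.

16687/45360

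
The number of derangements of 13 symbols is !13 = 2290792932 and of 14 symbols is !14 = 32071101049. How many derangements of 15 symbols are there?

!15 = (15-1)·(!14 + !13) = 14·(32071101049 + 2290792932) = 14·34361893981 = 481066515734.

481066515734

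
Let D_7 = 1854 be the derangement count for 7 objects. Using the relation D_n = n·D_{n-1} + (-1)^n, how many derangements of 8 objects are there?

D_8 = 8·1854 + 1 = 14833.

14833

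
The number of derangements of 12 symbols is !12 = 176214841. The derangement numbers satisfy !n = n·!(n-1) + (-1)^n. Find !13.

!13 = 13·176214841 - 1 = 2290792932.

2290792932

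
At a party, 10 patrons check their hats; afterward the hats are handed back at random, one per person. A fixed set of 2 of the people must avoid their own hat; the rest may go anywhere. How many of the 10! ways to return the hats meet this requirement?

Inclusion-exclusion on the 2 forbidden self-matches:
Σ_{j=0}^{2} (-1)^j C(2,j)(10-j)!
= C(2,0)·10! - C(2,1)·9! + C(2,2)·8!
= 3628800 - 725760 + 40320
= 2943360

2943360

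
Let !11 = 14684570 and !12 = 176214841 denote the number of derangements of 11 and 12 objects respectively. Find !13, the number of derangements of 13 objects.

2290792932

!13 = (13-1)·(!12 + !11) = 12·(176214841 + 14684570) = 12·190899411 = 2290792932.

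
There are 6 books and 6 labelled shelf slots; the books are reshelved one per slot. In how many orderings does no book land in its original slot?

265

!6 = 6! · Σ_{k=0}^{6} (-1)^k/k!
= 6! - 6!/1! + 6!/2! - 6!/3! + 6!/4! - 6!/5! + 6!/6!
= 720 - 720 + 360 - 120 + 30 - 6 + 1
= 265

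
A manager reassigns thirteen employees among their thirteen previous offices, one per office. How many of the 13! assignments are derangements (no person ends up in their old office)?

Recurrence: !13 = 13·!12 + (-1)^13.
!13 = 13·176214841 - 1 = 2290792932

2290792932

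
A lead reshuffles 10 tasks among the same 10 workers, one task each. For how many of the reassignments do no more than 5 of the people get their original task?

3626624

Sum C(10,i)·!(10-i) for i = 0..5:
  i=0: C(10,0)·!10 = 1·1334961 = 1334961
  i=1: C(10,1)·!9 = 10·133496 = 1334960
  i=2: C(10,2)·!8 = 45·14833 = 667485
  i=3: C(10,3)·!7 = 120·1854 = 222480
  i=4: C(10,4)·!6 = 210·265 = 55650
  i=5: C(10,5)·!5 = 252·44 = 11088
Total = 3626624.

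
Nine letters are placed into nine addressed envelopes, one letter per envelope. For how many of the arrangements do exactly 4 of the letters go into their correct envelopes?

5544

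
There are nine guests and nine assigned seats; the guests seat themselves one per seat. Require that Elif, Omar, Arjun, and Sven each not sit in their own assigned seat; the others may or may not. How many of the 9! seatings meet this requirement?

Let A_j be the event that the j-th constrained one is fixed. By inclusion-exclusion over the 4 events:
Σ_{j=0}^{4} (-1)^j C(4,j)(9-j)!
= C(4,0)·9! - C(4,1)·8! + C(4,2)·7! - C(4,3)·6! + C(4,4)·5!
= 362880 - 161280 + 30240 - 2880 + 120
= 229080

229080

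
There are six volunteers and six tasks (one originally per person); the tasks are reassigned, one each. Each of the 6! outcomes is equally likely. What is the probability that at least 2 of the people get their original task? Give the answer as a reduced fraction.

191/720

Favorable outcomes: Σ_{i≥2} C(6,i)·!(6-i) = 15·9 + 20·2 + 15·1 + 6·0 + 1·1 = 191.
Total outcomes: 6! = 720.
Probability = 191/720 = 191/720.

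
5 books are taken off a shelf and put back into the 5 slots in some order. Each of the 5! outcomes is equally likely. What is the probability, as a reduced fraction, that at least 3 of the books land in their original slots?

Favorable outcomes: Σ_{i≥3} C(5,i)·!(5-i) = 10·1 + 5·0 + 1·1 = 11.
Total outcomes: 5! = 120.
Probability = 11/120 = 11/120.

11/120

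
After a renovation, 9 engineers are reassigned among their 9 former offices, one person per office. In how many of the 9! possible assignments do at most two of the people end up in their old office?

Sum C(9,i)·!(9-i) for i = 0..2:
  i=0: C(9,0)·!9 = 1·133496 = 133496
  i=1: C(9,1)·!8 = 9·14833 = 133497
  i=2: C(9,2)·!7 = 36·1854 = 66744
Total = 333737.

333737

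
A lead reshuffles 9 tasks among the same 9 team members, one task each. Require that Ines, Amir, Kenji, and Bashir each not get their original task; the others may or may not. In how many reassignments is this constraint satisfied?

229080

Let A_j be the event that the j-th constrained one is fixed. By inclusion-exclusion over the 4 events:
Σ_{j=0}^{4} (-1)^j C(4,j)(9-j)!
= C(4,0)·9! - C(4,1)·8! + C(4,2)·7! - C(4,3)·6! + C(4,4)·5!
= 362880 - 161280 + 30240 - 2880 + 120
= 229080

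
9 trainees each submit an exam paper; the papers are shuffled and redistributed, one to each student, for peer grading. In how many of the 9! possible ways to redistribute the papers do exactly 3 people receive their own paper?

22260

Choose which 3 of the 9 are fixed: C(9,3) = 84.
The other 6 form a derangement: !6 = 265.
Total: 84 × 265 = 22260.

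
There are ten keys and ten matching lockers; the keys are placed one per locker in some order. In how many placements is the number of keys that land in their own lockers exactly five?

Pick the 5 fixed positions: C(10,5) = 252 ways.
The remaining 5 must be deranged: !5 = 44.
Total: 252 × 44 = 11088.

11088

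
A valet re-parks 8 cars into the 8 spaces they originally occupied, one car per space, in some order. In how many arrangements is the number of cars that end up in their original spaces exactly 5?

Pick the 5 fixed positions: C(8,5) = 56 ways.
The remaining 3 must be deranged: !3 = 2.
Total: 56 × 2 = 112.

112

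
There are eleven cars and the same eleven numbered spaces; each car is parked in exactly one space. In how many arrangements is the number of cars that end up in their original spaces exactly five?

122430

Choose which 5 of the 11 are fixed: C(11,5) = 462.
The other 6 form a derangement: !6 = 265.
Total: 462 × 265 = 122430.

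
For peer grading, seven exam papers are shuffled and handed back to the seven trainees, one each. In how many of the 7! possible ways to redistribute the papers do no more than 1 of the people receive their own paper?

# with exactly i fixed is C(7,i)·!(7-i); sum over i=0..1:
  i=0: C(7,0)·!7 = 1·1854 = 1854
  i=1: C(7,1)·!6 = 7·265 = 1855
Total = 3709.

3709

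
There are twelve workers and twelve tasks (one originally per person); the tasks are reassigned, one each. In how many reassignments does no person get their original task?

176214841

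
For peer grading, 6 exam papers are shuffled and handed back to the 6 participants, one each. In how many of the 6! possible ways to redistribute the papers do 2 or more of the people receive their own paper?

191

# with exactly i fixed is C(6,i)·!(6-i); sum over i=2..6:
  i=2: C(6,2)·!4 = 15·9 = 135
  i=3: C(6,3)·!3 = 20·2 = 40
  i=4: C(6,4)·!2 = 15·1 = 15
  i=5: C(6,5)·!1 = 6·0 = 0
  i=6: C(6,6)·!0 = 1·1 = 1
Total = 191.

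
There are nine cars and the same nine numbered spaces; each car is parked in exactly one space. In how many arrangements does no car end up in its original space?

133496

!9 is the nearest integer to 9!/e.
9! = 362880, and 362880/e ≈ 133496.09, so !9 = 133496.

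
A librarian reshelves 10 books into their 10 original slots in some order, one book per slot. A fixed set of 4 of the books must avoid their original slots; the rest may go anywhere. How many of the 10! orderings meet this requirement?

2399760

Inclusion-exclusion on the 4 forbidden self-matches:
Σ_{j=0}^{4} (-1)^j C(4,j)(10-j)!
= C(4,0)·10! - C(4,1)·9! + C(4,2)·8! - C(4,3)·7! + C(4,4)·6!
= 3628800 - 1451520 + 241920 - 20160 + 720
= 2399760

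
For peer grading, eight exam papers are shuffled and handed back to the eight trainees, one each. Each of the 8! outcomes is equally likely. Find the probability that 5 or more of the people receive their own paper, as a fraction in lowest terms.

47/13440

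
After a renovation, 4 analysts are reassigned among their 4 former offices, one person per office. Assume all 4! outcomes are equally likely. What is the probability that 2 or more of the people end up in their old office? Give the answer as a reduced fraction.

7/24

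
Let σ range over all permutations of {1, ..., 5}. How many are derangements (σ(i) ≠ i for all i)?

Use !n = n·!(n-1) + (-1)^n.
!5 = 5·9 - 1 = 44

44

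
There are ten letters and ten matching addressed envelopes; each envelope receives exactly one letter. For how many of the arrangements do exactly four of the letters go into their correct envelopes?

Pick the 4 fixed positions: C(10,4) = 210 ways.
The other 6 form a derangement: !6 = 265.
Total: 210 × 265 = 55650.

55650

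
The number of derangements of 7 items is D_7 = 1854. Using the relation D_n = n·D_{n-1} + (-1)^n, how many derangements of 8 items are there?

14833

D_8 = 8·1854 + 1 = 14833.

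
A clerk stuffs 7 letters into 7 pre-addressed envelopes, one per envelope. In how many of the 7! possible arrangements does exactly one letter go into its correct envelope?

Pick the single fixed position: C(7,1) = 7 ways.
The remaining 6 must be deranged: !6 = 265.
Total: 7 × 265 = 1855.

1855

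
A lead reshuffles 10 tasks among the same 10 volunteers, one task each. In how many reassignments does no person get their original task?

Recurrence: !10 = 10·!9 + (-1)^10.
!10 = 10·133496 + 1 = 1334961

1334961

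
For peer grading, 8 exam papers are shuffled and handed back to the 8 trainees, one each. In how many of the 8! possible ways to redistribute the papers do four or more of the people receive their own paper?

771

# with exactly i fixed is C(8,i)·!(8-i); sum over i=4..8:
  i=4: C(8,4)·!4 = 70·9 = 630
  i=5: C(8,5)·!3 = 56·2 = 112
  i=6: C(8,6)·!2 = 28·1 = 28
  i=7: C(8,7)·!1 = 8·0 = 0
  i=8: C(8,8)·!0 = 1·1 = 1
Total = 771.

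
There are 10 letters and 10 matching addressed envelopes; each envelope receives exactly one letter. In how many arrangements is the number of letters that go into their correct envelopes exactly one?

1334960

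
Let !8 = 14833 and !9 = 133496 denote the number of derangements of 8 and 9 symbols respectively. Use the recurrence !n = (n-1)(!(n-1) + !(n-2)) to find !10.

!10 = (10-1)·(!9 + !8) = 9·(133496 + 14833) = 9·148329 = 1334961.

1334961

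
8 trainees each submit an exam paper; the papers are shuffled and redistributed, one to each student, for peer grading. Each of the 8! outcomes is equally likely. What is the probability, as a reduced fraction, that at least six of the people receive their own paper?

Favorable outcomes: Σ_{i≥6} C(8,i)·!(8-i) = 28·1 + 8·0 + 1·1 = 29.
Total outcomes: 8! = 40320.
Probability = 29/40320 = 29/40320.

29/40320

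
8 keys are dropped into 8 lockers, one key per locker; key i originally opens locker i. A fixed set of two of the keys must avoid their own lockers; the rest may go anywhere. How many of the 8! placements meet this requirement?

Inclusion-exclusion on the 2 forbidden self-matches:
Σ_{j=0}^{2} (-1)^j C(2,j)(8-j)!
= C(2,0)·8! - C(2,1)·7! + C(2,2)·6!
= 40320 - 10080 + 720
= 30960

30960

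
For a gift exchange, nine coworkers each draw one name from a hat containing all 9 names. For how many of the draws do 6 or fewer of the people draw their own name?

362843

# with exactly i fixed is C(9,i)·!(9-i); sum over i=0..6:
  i=0: C(9,0)·!9 = 1·133496 = 133496
  i=1: C(9,1)·!8 = 9·14833 = 133497
  i=2: C(9,2)·!7 = 36·1854 = 66744
  i=3: C(9,3)·!6 = 84·265 = 22260
  i=4: C(9,4)·!5 = 126·44 = 5544
  i=5: C(9,5)·!4 = 126·9 = 1134
  i=6: C(9,6)·!3 = 84·2 = 168
Total = 362843.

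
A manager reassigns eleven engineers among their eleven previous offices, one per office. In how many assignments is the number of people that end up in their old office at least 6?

23684

# with exactly i fixed is C(11,i)·!(11-i); sum over i=6..11:
  i=6: C(11,6)·!5 = 462·44 = 20328
  i=7: C(11,7)·!4 = 330·9 = 2970
  i=8: C(11,8)·!3 = 165·2 = 330
  i=9: C(11,9)·!2 = 55·1 = 55
  i=10: C(11,10)·!1 = 11·0 = 0
  i=11: C(11,11)·!0 = 1·1 = 1
Total = 23684.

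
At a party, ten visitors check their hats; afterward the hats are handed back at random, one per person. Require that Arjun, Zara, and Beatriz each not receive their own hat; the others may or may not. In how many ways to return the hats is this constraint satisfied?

2656080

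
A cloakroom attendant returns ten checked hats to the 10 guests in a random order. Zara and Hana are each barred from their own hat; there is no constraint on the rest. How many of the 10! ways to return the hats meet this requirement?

2943360

Let A_j be the event that the j-th constrained one is fixed. By inclusion-exclusion over the 2 events:
Σ_{j=0}^{2} (-1)^j C(2,j)(10-j)!
= C(2,0)·10! - C(2,1)·9! + C(2,2)·8!
= 3628800 - 725760 + 40320
= 2943360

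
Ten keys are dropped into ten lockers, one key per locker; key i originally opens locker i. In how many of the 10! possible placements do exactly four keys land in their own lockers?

55650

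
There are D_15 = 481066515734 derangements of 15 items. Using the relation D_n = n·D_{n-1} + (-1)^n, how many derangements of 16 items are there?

D_16 = 16·481066515734 + 1 = 7697064251745.

7697064251745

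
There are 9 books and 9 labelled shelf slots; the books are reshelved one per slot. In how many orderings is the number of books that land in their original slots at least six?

205

Sum C(9,i)·!(9-i) for i = 6..9:
  i=6: C(9,6)·!3 = 84·2 = 168
  i=7: C(9,7)·!2 = 36·1 = 36
  i=8: C(9,8)·!1 = 9·0 = 0
  i=9: C(9,9)·!0 = 1·1 = 1
Total = 205.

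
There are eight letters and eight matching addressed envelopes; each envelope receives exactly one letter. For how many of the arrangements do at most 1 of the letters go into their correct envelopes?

29665

Sum C(8,i)·!(8-i) for i = 0..1:
  i=0: C(8,0)·!8 = 1·14833 = 14833
  i=1: C(8,1)·!7 = 8·1854 = 14832
Total = 29665.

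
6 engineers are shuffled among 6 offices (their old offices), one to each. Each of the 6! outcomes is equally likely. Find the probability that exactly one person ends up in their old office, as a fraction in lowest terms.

11/30

Favorable outcomes: C(6,1)·!5 = 6·44 = 264.
Total outcomes: 6! = 720.
Probability = 264/720 = 11/30.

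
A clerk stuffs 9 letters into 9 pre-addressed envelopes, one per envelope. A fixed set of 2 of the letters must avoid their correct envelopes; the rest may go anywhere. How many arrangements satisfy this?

287280

Let A_j be the event that the j-th constrained one is fixed. By inclusion-exclusion over the 2 events:
Σ_{j=0}^{2} (-1)^j C(2,j)(9-j)!
= C(2,0)·9! - C(2,1)·8! + C(2,2)·7!
= 362880 - 80640 + 5040
= 287280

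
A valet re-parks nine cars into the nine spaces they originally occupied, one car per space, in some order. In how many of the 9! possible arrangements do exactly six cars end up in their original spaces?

168

Pick the 6 fixed positions: C(9,6) = 84 ways.
The other 3 form a derangement: !3 = 2.
Total: 84 × 2 = 168.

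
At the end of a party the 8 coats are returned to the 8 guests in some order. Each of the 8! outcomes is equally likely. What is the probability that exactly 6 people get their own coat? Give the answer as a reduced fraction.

1/1440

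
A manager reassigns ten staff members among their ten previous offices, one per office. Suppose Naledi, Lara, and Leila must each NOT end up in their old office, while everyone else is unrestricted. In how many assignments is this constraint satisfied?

2656080

Inclusion-exclusion on the 3 forbidden self-matches:
Σ_{j=0}^{3} (-1)^j C(3,j)(10-j)!
= C(3,0)·10! - C(3,1)·9! + C(3,2)·8! - C(3,3)·7!
= 3628800 - 1088640 + 120960 - 5040
= 2656080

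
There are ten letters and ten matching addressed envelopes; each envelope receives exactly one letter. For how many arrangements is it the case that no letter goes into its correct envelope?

The subfactorial !10 = [10!/e] (nearest integer).
10! = 3628800, and 3628800/e ≈ 1334960.92, so !10 = 1334961.

1334961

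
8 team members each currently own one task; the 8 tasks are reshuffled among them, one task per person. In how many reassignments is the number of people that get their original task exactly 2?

Pick the 2 fixed positions: C(8,2) = 28 ways.
The other 6 form a derangement: !6 = 265.
Total: 28 × 265 = 7420.

7420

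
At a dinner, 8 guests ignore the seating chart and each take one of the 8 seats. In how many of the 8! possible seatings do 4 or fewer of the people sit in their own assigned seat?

Sum C(8,i)·!(8-i) for i = 0..4:
  i=0: C(8,0)·!8 = 1·14833 = 14833
  i=1: C(8,1)·!7 = 8·1854 = 14832
  i=2: C(8,2)·!6 = 28·265 = 7420
  i=3: C(8,3)·!5 = 56·44 = 2464
  i=4: C(8,4)·!4 = 70·9 = 630
Total = 40179.

40179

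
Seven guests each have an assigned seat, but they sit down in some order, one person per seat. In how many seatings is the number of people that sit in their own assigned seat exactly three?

315

Pick the 3 fixed positions: C(7,3) = 35 ways.
The other 4 form a derangement: !4 = 9.
Total: 35 × 9 = 315.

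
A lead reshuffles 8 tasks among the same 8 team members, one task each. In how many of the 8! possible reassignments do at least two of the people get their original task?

# with exactly i fixed is C(8,i)·!(8-i); sum over i=2..8:
  i=2: C(8,2)·!6 = 28·265 = 7420
  i=3: C(8,3)·!5 = 56·44 = 2464
  i=4: C(8,4)·!4 = 70·9 = 630
  i=5: C(8,5)·!3 = 56·2 = 112
  i=6: C(8,6)·!2 = 28·1 = 28
  i=7: C(8,7)·!1 = 8·0 = 0
  i=8: C(8,8)·!0 = 1·1 = 1
Total = 10655.

10655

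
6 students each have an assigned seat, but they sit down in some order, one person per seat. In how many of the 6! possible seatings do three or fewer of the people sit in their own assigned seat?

# with exactly i fixed is C(6,i)·!(6-i); sum over i=0..3:
  i=0: C(6,0)·!6 = 1·265 = 265
  i=1: C(6,1)·!5 = 6·44 = 264
  i=2: C(6,2)·!4 = 15·9 = 135
  i=3: C(6,3)·!3 = 20·2 = 40
Total = 704.

704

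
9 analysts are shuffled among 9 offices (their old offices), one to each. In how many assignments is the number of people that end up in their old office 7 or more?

37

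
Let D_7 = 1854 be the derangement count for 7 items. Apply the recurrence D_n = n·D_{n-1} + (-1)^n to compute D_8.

14833

D_8 = 8·1854 + 1 = 14833.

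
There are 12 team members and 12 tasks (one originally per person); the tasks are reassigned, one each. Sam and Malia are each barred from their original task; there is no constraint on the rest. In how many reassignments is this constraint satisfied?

402796800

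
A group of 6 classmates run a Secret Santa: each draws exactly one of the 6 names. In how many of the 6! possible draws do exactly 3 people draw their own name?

40

Pick the 3 fixed positions: C(6,3) = 20 ways.
The other 3 form a derangement: !3 = 2.
Total: 20 × 2 = 40.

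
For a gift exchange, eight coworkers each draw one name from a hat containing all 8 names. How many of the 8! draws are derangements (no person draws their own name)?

14833

!8 = 8! · Σ_{k=0}^{8} (-1)^k/k!
= 8! - 8!/1! + 8!/2! - 8!/3! + 8!/4! - 8!/5! + 8!/6! - 8!/7! + 8!/8!
= 40320 - 40320 + 20160 - 6720 + 1680 - 336 + 56 - 8 + 1
= 14833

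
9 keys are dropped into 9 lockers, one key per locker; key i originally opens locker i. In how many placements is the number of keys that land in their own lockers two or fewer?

Sum C(9,i)·!(9-i) for i = 0..2:
  i=0: C(9,0)·!9 = 1·133496 = 133496
  i=1: C(9,1)·!8 = 9·14833 = 133497
  i=2: C(9,2)·!7 = 36·1854 = 66744
Total = 333737.

333737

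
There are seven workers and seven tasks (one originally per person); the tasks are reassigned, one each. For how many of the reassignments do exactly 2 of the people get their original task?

924

Pick the 2 fixed positions: C(7,2) = 21 ways.
The other 5 form a derangement: !5 = 44.
Total: 21 × 44 = 924.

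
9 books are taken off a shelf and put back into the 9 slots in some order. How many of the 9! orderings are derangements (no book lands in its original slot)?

133496

Use !n = n·!(n-1) + (-1)^n.
!9 = 9·14833 - 1 = 133496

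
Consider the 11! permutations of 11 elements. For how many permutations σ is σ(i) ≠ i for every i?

14684570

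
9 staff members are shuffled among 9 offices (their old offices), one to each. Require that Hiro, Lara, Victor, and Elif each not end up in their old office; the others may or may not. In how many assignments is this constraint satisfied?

229080

Let A_j be the event that the j-th constrained one is fixed. By inclusion-exclusion over the 4 events:
Σ_{j=0}^{4} (-1)^j C(4,j)(9-j)!
= C(4,0)·9! - C(4,1)·8! + C(4,2)·7! - C(4,3)·6! + C(4,4)·5!
= 362880 - 161280 + 30240 - 2880 + 120
= 229080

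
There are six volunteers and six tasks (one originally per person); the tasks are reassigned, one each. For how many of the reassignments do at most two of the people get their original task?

664

# with exactly i fixed is C(6,i)·!(6-i); sum over i=0..2:
  i=0: C(6,0)·!6 = 1·265 = 265
  i=1: C(6,1)·!5 = 6·44 = 264
  i=2: C(6,2)·!4 = 15·9 = 135
Total = 664.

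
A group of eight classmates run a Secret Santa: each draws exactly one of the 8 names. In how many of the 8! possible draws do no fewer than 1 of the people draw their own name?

25487

# with exactly i fixed is C(8,i)·!(8-i); sum over i=1..8:
  i=1: C(8,1)·!7 = 8·1854 = 14832
  i=2: C(8,2)·!6 = 28·265 = 7420
  i=3: C(8,3)·!5 = 56·44 = 2464
  i=4: C(8,4)·!4 = 70·9 = 630
  i=5: C(8,5)·!3 = 56·2 = 112
  i=6: C(8,6)·!2 = 28·1 = 28
  i=7: C(8,7)·!1 = 8·0 = 0
  i=8: C(8,8)·!0 = 1·1 = 1
Total = 25487.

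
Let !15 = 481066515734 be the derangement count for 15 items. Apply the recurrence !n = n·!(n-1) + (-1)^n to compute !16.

!16 = 16·481066515734 + 1 = 7697064251745.

7697064251745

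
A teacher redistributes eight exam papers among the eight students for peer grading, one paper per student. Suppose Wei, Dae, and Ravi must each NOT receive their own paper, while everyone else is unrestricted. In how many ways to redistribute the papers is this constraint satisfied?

Inclusion-exclusion on the 3 forbidden self-matches:
Σ_{j=0}^{3} (-1)^j C(3,j)(8-j)!
= C(3,0)·8! - C(3,1)·7! + C(3,2)·6! - C(3,3)·5!
= 40320 - 15120 + 2160 - 120
= 27240

27240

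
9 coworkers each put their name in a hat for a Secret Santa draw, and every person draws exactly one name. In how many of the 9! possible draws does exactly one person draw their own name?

Pick the single fixed position: C(9,1) = 9 ways.
The other 8 form a derangement: !8 = 14833.
Total: 9 × 14833 = 133497.

133497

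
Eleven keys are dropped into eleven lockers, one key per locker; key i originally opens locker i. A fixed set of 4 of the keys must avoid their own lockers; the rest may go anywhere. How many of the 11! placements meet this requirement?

Let A_j be the event that the j-th constrained one is fixed. By inclusion-exclusion over the 4 events:
Σ_{j=0}^{4} (-1)^j C(4,j)(11-j)!
= C(4,0)·11! - C(4,1)·10! + C(4,2)·9! - C(4,3)·8! + C(4,4)·7!
= 39916800 - 14515200 + 2177280 - 161280 + 5040
= 27422640

27422640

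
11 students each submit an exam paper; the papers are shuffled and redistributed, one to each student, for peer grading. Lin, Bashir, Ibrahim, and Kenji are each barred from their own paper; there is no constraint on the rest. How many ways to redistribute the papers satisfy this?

Inclusion-exclusion on the 4 forbidden self-matches:
Σ_{j=0}^{4} (-1)^j C(4,j)(11-j)!
= C(4,0)·11! - C(4,1)·10! + C(4,2)·9! - C(4,3)·8! + C(4,4)·7!
= 39916800 - 14515200 + 2177280 - 161280 + 5040
= 27422640

27422640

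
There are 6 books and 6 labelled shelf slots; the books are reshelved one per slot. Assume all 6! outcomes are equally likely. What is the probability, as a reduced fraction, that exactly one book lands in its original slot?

11/30

Favorable outcomes: C(6,1)·!5 = 6·44 = 264.
Total outcomes: 6! = 720.
Probability = 264/720 = 11/30.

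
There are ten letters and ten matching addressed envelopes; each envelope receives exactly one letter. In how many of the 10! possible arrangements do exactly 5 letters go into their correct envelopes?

11088

Choose which 5 of the 10 are fixed: C(10,5) = 252.
The remaining 5 must be deranged: !5 = 44.
Total: 252 × 44 = 11088.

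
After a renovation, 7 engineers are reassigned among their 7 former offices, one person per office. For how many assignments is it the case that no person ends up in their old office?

1854

Use !n = (n-1)(!(n-1) + !(n-2)).
!7 = 6·(265 + 44) = 6·309 = 1854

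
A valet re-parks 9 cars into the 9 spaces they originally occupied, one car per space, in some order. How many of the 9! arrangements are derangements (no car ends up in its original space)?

133496

!9 = 9! · Σ_{k=0}^{9} (-1)^k/k!
= 9! - 9!/1! + 9!/2! - 9!/3! + 9!/4! - 9!/5! + 9!/6! - 9!/7! + 9!/8! - 9!/9!
= 362880 - 362880 + 181440 - 60480 + 15120 - 3024 + 504 - 72 + 9 - 1
= 133496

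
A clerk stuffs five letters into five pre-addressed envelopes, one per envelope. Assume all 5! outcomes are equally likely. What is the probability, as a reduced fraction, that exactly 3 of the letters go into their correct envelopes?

Favorable outcomes: C(5,3)·!2 = 10·1 = 10.
Total outcomes: 5! = 120.
Probability = 10/120 = 1/12.

1/12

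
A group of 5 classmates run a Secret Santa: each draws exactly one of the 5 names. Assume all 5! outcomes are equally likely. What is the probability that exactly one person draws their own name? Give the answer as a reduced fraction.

3/8

Favorable outcomes: C(5,1)·!4 = 5·9 = 45.
Total outcomes: 5! = 120.
Probability = 45/120 = 3/8.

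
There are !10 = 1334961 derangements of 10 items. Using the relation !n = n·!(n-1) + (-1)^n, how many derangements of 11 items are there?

!11 = 11·1334961 - 1 = 14684570.

14684570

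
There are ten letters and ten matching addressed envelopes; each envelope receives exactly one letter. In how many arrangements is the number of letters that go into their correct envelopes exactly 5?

11088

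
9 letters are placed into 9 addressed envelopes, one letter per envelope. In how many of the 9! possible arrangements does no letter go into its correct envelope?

133496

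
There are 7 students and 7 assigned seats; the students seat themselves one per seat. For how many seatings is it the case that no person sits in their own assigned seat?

1854

Recurrence: !7 = 7·!6 + (-1)^7.
!7 = 7·265 - 1 = 1854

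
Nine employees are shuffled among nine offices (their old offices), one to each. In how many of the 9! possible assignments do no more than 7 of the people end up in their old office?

362879

# with exactly i fixed is C(9,i)·!(9-i); sum over i=0..7:
  i=0: C(9,0)·!9 = 1·133496 = 133496
  i=1: C(9,1)·!8 = 9·14833 = 133497
  i=2: C(9,2)·!7 = 36·1854 = 66744
  i=3: C(9,3)·!6 = 84·265 = 22260
  i=4: C(9,4)·!5 = 126·44 = 5544
  i=5: C(9,5)·!4 = 126·9 = 1134
  i=6: C(9,6)·!3 = 84·2 = 168
  i=7: C(9,7)·!2 = 36·1 = 36
Total = 362879.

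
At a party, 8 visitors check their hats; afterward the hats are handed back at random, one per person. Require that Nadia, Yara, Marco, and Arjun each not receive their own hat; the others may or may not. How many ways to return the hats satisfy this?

Let A_j be the event that the j-th constrained one is fixed. By inclusion-exclusion over the 4 events:
Σ_{j=0}^{4} (-1)^j C(4,j)(8-j)!
= C(4,0)·8! - C(4,1)·7! + C(4,2)·6! - C(4,3)·5! + C(4,4)·4!
= 40320 - 20160 + 4320 - 480 + 24
= 24024

24024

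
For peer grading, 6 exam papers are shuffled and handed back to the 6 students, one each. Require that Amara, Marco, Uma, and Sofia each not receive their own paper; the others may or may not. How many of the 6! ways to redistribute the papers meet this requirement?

362

Let A_j be the event that the j-th constrained one is fixed. By inclusion-exclusion over the 4 events:
Σ_{j=0}^{4} (-1)^j C(4,j)(6-j)!
= C(4,0)·6! - C(4,1)·5! + C(4,2)·4! - C(4,3)·3! + C(4,4)·2!
= 720 - 480 + 144 - 24 + 2
= 362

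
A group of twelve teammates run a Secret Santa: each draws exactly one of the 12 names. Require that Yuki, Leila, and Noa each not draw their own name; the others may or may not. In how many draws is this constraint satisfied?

369774720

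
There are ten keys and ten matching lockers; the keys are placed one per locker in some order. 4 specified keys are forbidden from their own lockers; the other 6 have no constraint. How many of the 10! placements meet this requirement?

Let A_j be the event that the j-th constrained one is fixed. By inclusion-exclusion over the 4 events:
Σ_{j=0}^{4} (-1)^j C(4,j)(10-j)!
= C(4,0)·10! - C(4,1)·9! + C(4,2)·8! - C(4,3)·7! + C(4,4)·6!
= 3628800 - 1451520 + 241920 - 20160 + 720
= 2399760

2399760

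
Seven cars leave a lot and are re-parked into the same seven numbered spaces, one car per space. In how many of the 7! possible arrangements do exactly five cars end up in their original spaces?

21

Choose which 5 of the 7 are fixed: C(7,5) = 21.
The remaining 2 must be deranged: !2 = 1.
Total: 21 × 1 = 21.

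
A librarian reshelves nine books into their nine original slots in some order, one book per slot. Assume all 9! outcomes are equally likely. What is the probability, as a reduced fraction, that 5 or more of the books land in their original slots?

1339/362880

Favorable outcomes: Σ_{i≥5} C(9,i)·!(9-i) = 126·9 + 84·2 + 36·1 + 9·0 + 1·1 = 1339.
Total outcomes: 9! = 362880.
Probability = 1339/362880 = 1339/362880.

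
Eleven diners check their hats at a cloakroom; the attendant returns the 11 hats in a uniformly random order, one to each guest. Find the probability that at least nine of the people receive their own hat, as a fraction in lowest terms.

Favorable outcomes: Σ_{i≥9} C(11,i)·!(11-i) = 55·1 + 11·0 + 1·1 = 56.
Total outcomes: 11! = 39916800.
Probability = 56/39916800 = 1/712800.

1/712800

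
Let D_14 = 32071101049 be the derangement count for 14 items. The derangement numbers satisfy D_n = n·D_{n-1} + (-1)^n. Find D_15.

481066515734

D_15 = 15·32071101049 - 1 = 481066515734.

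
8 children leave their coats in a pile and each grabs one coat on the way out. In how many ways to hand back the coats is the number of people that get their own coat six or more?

29

Sum C(8,i)·!(8-i) for i = 6..8:
  i=6: C(8,6)·!2 = 28·1 = 28
  i=7: C(8,7)·!1 = 8·0 = 0
  i=8: C(8,8)·!0 = 1·1 = 1
Total = 29.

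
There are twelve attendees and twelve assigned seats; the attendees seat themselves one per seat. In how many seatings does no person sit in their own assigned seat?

The subfactorial !12 = [12!/e] (nearest integer).
12! = 479001600, and 479001600/e ≈ 176214840.93, so !12 = 176214841.

176214841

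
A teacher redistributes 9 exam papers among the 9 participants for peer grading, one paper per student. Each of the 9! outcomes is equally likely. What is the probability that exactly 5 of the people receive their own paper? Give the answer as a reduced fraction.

1/320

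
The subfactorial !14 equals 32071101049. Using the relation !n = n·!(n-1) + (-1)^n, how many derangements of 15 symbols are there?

481066515734

!15 = 15·32071101049 - 1 = 481066515734.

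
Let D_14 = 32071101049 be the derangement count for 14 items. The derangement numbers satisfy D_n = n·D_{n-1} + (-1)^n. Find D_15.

481066515734

D_15 = 15·32071101049 - 1 = 481066515734.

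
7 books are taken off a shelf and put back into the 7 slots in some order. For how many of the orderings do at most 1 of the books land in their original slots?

3709

# with exactly i fixed is C(7,i)·!(7-i); sum over i=0..1:
  i=0: C(7,0)·!7 = 1·1854 = 1854
  i=1: C(7,1)·!6 = 7·265 = 1855
Total = 3709.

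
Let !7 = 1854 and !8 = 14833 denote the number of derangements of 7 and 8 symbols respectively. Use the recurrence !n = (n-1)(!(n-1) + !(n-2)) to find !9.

!9 = (9-1)·(!8 + !7) = 8·(14833 + 1854) = 8·16687 = 133496.

133496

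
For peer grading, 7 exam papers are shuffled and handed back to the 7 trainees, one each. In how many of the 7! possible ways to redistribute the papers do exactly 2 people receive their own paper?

Pick the 2 fixed positions: C(7,2) = 21 ways.
The remaining 5 must be deranged: !5 = 44.
Total: 21 × 44 = 924.

924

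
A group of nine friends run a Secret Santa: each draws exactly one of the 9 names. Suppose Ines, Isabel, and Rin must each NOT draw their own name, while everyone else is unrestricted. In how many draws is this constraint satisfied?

256320

Let A_j be the event that the j-th constrained one is fixed. By inclusion-exclusion over the 3 events:
Σ_{j=0}^{3} (-1)^j C(3,j)(9-j)!
= C(3,0)·9! - C(3,1)·8! + C(3,2)·7! - C(3,3)·6!
= 362880 - 120960 + 15120 - 720
= 256320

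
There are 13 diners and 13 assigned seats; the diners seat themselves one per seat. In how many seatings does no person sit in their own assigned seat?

The number of derangements of 13 is !13 = Σ_{k=0}^{13} (-1)^k·13!/k!
= 13! - 13!/1! + 13!/2! - 13!/3! + 13!/4! - 13!/5! + 13!/6! - 13!/7! + 13!/8! - 13!/9! + 13!/10! - 13!/11! + 13!/12! - 13!/13!
= 6227020800 - 6227020800 + 3113510400 - 1037836800 + 259459200 - 51891840 + 8648640 - 1235520 + 154440 - 17160 + 1716 - 156 + 13 - 1
= 2290792932

2290792932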